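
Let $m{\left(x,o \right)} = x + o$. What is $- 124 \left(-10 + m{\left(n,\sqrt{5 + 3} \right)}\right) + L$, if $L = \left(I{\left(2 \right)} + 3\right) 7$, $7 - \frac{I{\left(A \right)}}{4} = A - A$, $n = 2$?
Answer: $1209 - 248 \sqrt{2} \approx 858.28$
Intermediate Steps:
$I{\left(A \right)} = 28$ ($I{\left(A \right)} = 28 - 4 \left(A - A\right) = 28 - 0 = 28 + 0 = 28$)
$m{\left(x,o \right)} = o + x$
$L = 217$ ($L = \left(28 + 3\right) 7 = 31 \cdot 7 = 217$)
$- 124 \left(-10 + m{\left(n,\sqrt{5 + 3} \right)}\right) + L = - 124 \left(-10 + \left(\sqrt{5 + 3} + 2\right)\right) + 217 = - 124 \left(-10 + \left(\sqrt{8} + 2\right)\right) + 217 = - 124 \left(-10 + \left(2 \sqrt{2} + 2\right)\right) + 217 = - 124 \left(-10 + \left(2 + 2 \sqrt{2}\right)\right) + 217 = - 124 \left(-8 + 2 \sqrt{2}\right) + 217 = \left(992 - 248 \sqrt{2}\right) + 217 = 1209 - 248 \sqrt{2}$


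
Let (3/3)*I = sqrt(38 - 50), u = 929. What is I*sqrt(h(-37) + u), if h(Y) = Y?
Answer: 4*I*sqrt(669) ≈ 103.46*I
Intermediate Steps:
I = 2*I*sqrt(3) (I = sqrt(38 - 50) = sqrt(-12) = 2*I*sqrt(3) ≈ 3.4641*I)
I*sqrt(h(-37) + u) = (2*I*sqrt(3))*sqrt(-37 + 929) = (2*I*sqrt(3))*sqrt(892) = (2*I*sqrt(3))*(2*sqrt(223)) = 4*I*sqrt(669)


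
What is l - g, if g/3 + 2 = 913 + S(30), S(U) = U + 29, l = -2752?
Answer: -5662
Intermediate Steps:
S(U) = 29 + U
g = 2910 (g = -6 + 3*(913 + (29 + 30)) = -6 + 3*(913 + 59) = -6 + 3*972 = -6 + 2916 = 2910)
l - g = -2752 - 1*2910 = -2752 - 2910 = -5662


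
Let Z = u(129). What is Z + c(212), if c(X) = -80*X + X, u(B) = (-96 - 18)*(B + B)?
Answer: -46160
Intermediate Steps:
u(B) = -228*B
c(X) = -79*X
Z = -29412 (Z = -228*129 = -29412)
Z + c(212) = -29412 - 79*212 = -29412 - 16748 = -46160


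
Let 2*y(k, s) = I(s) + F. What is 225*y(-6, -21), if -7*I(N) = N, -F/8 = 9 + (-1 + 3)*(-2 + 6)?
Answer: -29925/2 ≈ -14963.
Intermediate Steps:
F = -136 (F = -8*(9 + (-1 + 3)*(-2 + 6)) = -8*(9 + 2*4) = -8*(9 + 8) = -8*17 = -136)
I(N) = -N/7
y(k, s) = -68 - s/14 (y(k, s) = (-s/7 - 136)/2 = (-136 - s/7)/2 = -68 - s/14)
225*y(-6, -21) = 225*(-68 - 1/14*(-21)) = 225*(-68 + 3/2) = 225*(-133/2) = -29925/2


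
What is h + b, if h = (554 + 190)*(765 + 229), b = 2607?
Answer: 742143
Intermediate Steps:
h = 739536 (h = 744*994 = 739536)
h + b = 739536 + 2607 = 742143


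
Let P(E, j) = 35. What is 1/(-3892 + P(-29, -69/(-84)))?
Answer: -1/3857 ≈ -0.00025927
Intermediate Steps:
1/(-3892 + P(-29, -69/(-84))) = 1/(-3892 + 35) = 1/(-3857) = -1/3857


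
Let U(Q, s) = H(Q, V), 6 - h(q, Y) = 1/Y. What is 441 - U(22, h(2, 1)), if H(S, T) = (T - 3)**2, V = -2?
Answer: 416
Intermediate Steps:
h(q, Y) = 6 - 1/Y
H(S, T) = (-3 + T)**2
U(Q, s) = 25 (U(Q, s) = (-3 - 2)**2 = (-5)**2 = 25)
441 - U(22, h(2, 1)) = 441 - 1*25 = 441 - 25 = 416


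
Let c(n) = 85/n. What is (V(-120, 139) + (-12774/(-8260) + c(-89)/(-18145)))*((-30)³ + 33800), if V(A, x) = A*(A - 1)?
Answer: 13171911688510760/133391153 ≈ 9.8746e+7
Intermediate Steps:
V(A, x) = A*(-1 + A)
(V(-120, 139) + (-12774/(-8260) + c(-89)/(-18145)))*((-30)³ + 33800) = (-120*(-1 - 120) + (-12774/(-8260) + (85/(-89))/(-18145)))*((-30)³ + 33800) = (-120*(-121) + (-12774*(-1/8260) + (85*(-1/89))*(-1/18145)))*(-27000 + 33800) = (14520 + (6387/4130 - 85/89*(-1/18145)))*6800 = (14520 + (6387/4130 + 17/322981))*6800 = (14520 + 2062949857/1333911530)*6800 = (19370458365457/1333911530)*6800 = 13171911688510760/133391153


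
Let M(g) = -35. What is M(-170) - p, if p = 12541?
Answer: -12576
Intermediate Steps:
M(-170) - p = -35 - 1*12541 = -35 - 12541 = -12576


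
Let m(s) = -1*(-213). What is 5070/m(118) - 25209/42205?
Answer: 69536611/2996555 ≈ 23.206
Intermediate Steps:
m(s) = 213
5070/m(118) - 25209/42205 = 5070/213 - 25209/42205 = 5070*(1/213) - 25209*1/42205 = 1690/71 - 25209/42205 = 69536611/2996555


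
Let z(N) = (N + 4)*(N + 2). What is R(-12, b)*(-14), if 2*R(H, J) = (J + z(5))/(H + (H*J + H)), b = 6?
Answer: 161/32 ≈ 5.0313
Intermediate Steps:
z(N) = (2 + N)*(4 + N) (z(N) = (4 + N)*(2 + N) = (2 + N)*(4 + N))
R(H, J) = (63 + J)/(2*(2*H + H*J)) (R(H, J) = ((J + (8 + 5² + 6*5))/(H + (H*J + H)))/2 = ((J + (8 + 25 + 30))/(H + (H + H*J)))/2 = ((J + 63)/(2*H + H*J))/2 = ((63 + J)/(2*H + H*J))/2 = (63 + J)/(2*(2*H + H*J)))
R(-12, b)*(-14) = ((½)*(63 + 6)/(-12*(2 + 6)))*(-14) = ((½)*(-1/12)*69/8)*(-14) = ((½)*(-1/12)*(⅛)*69)*(-14) = -23/64*(-14) = 161/32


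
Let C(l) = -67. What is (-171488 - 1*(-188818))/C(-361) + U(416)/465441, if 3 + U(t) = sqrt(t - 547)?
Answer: -2688697577/10394849 + I*sqrt(131)/465441 ≈ -258.66 + 2.4591e-5*I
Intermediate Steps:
U(t) = -3 + sqrt(-547 + t) (U(t) = -3 + sqrt(t - 547) = -3 + sqrt(-547 + t))
(-171488 - 1*(-188818))/C(-361) + U(416)/465441 = (-171488 - 1*(-188818))/(-67) + (-3 + sqrt(-547 + 416))/465441 = (-171488 + 188818)*(-1/67) + (-3 + sqrt(-131))*(1/465441) = 17330*(-1/67) + (-3 + I*sqrt(131))*(1/465441) = -17330/67 + (-1/155147 + I*sqrt(131)/465441) = -2688697577/10394849 + I*sqrt(131)/465441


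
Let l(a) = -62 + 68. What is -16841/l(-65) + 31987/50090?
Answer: -210843442/75135 ≈ -2806.2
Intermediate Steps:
l(a) = 6
-16841/l(-65) + 31987/50090 = -16841/6 + 31987/50090 = -210843442/75135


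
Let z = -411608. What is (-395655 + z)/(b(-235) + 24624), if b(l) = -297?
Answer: -807263/24327 ≈ -33.184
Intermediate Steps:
(-395655 + z)/(b(-235) + 24624) = (-395655 - 411608)/(-297 + 24624) = -807263/24327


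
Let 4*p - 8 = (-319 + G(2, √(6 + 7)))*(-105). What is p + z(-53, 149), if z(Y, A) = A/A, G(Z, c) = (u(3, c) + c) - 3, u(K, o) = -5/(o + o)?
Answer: 16911/2 - 2205*√13/104 ≈ 8379.1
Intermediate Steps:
u(K, o) = -5/(2*o) (u(K, o) = -5*1/(2*o) = -5/(2*o))
G(Z, c) = -3 + c - 5/(2*c) (G(Z, c) = (-5/(2*c) + c) - 3 = (c - 5/(2*c)) - 3 = -3 + c - 5/(2*c))
p = 16909/2 - 2205*√13/104 (p = 2 + ((-319 + (-3 + √(6 + 7) - 5/(2*√(6 + 7))))*(-105))/4 = 2 + ((-319 + (-3 + √13 - 5*√13/13/2))*(-105))/4 = 2 + ((-319 + (-3 + √13 - 5*√13/26))*(-105))/4 = 2 + ((-319 + (-3 + 21*√13/26))*(-105))/4 = 2 + ((-322 + 21*√13/26)*(-105))/4 = 2 + (33810 - 2205*√13/26)/4 = 2 + (16905/2 - 2205*√13/104) = 16909/2 - 2205*√13/104 ≈ 8378.1)
z(Y, A) = 1
p + z(-53, 149) = (16909/2 - 2205*√13/104) + 1 = 16911/2 - 2205*√13/104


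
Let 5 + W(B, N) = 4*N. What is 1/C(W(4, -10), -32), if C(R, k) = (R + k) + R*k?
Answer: 1/1363 ≈ 0.00073368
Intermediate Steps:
W(B, N) = -5 + 4*N
C(R, k) = R + k + R*k
1/C(W(4, -10), -32) = 1/((-5 + 4*(-10)) - 32 + (-5 + 4*(-10))*(-32)) = 1/((-5 - 40) - 32 + (-5 - 40)*(-32)) = 1/(-45 - 32 - 45*(-32)) = 1/(-45 - 32 + 1440) = 1/1363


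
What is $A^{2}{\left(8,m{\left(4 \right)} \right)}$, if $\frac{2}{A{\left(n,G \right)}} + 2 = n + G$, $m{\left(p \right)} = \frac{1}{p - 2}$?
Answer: $\frac{16}{169} \approx 0.094675$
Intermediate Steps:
$m{\left(p \right)} = \frac{1}{-2 + p}$
$A{\left(n,G \right)} = \frac{2}{-2 + G + n}$ ($A{\left(n,G \right)} = \frac{2}{-2 + \left(n + G\right)} = \frac{2}{-2 + \left(G + n\right)} = \frac{2}{-2 + G + n}$)
$A^{2}{\left(8,m{\left(4 \right)} \right)} = \left(\frac{2}{-2 + \frac{1}{-2 + 4} + 8}\right)^{2} = \left(\frac{2}{-2 + \frac{1}{2} + 8}\right)^{2} = \left(\frac{2}{\frac{13}{2}}\right)^{2} = \left(2 \cdot \frac{2}{13}\right)^{2} = \left(\frac{4}{13}\right)^{2} = \frac{16}{169}$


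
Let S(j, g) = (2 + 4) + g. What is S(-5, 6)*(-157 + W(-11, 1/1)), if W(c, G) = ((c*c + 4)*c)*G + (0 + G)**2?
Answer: -18372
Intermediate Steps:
S(j, g) = 6 + g
W(c, G) = G**2 + G*c*(4 + c**2) (W(c, G) = ((c**2 + 4)*c)*G + G**2 = ((4 + c**2)*c)*G + G**2 = (c*(4 + c**2))*G + G**2 = G*c*(4 + c**2) + G**2 = G**2 + G*c*(4 + c**2))
S(-5, 6)*(-157 + W(-11, 1/1)) = (6 + 6)*(-157 + (1/1 + (-11)**3 + 4*(-11))/1) = 12*(-157 + 1*(1 - 1331 - 44)) = 12*(-157 + 1*(-1374)) = 12*(-157 - 1374) = 12*(-1531) = -18372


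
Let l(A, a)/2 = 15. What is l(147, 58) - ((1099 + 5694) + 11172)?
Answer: -17935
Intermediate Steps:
l(A, a) = 30 (l(A, a) = 2*15 = 30)
l(147, 58) - ((1099 + 5694) + 11172) = 30 - ((1099 + 5694) + 11172) = 30 - (6793 + 11172) = 30 - 1*17965 = 30 - 17965 = -17935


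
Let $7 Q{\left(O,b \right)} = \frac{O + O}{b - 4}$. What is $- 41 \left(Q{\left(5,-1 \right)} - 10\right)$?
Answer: $\frac{2952}{7} \approx 421.71$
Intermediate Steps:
$Q{\left(O,b \right)} = \frac{2 O}{7 \left(-4 + b\right)}$ ($Q{\left(O,b \right)} = \frac{\left(O + O\right) \frac{1}{b - 4}}{7} = \frac{2 O \frac{1}{-4 + b}}{7} = \frac{2 O}{7 \left(-4 + b\right)}$)
$- 41 \left(Q{\left(5,-1 \right)} - 10\right) = - 41 \left(\frac{2}{7} \cdot 5 \frac{1}{-4 - 1} - 10\right) = - 41 \left(\frac{2}{7} \cdot 5 \frac{1}{-5} - 10\right) = - 41 \left(\frac{2}{7} \cdot 5 \left(- \frac{1}{5}\right) - 10\right) = - 41 \left(- \frac{2}{7} - 10\right) = \left(-41\right) \left(- \frac{72}{7}\right) = \frac{2952}{7}$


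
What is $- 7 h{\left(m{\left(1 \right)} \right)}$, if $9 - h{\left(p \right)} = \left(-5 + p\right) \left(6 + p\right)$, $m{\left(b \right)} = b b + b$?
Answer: $-231$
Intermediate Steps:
$m{\left(b \right)} = b + b^{2}$ ($m{\left(b \right)} = b^{2} + b = b + b^{2}$)
$h{\left(p \right)} = 9 - \left(-5 + p\right) \left(6 + p\right)$
$- 7 h{\left(m{\left(1 \right)} \right)} = - 7 \left(39 - 1 \left(1 + 1\right) - \left(1 \left(1 + 1\right)\right)^{2}\right) = - 7 \left(39 - 1 \cdot 2 - \left(1 \cdot 2\right)^{2}\right) = - 7 \left(39 - 2 - 2^{2}\right) = - 7 \left(39 - 2 - 4\right) = \left(-7\right) 33 = -231$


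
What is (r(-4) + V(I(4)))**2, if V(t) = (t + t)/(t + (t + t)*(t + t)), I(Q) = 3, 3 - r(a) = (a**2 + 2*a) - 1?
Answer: 2500/169 ≈ 14.793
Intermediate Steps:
r(a) = 4 - a**2 - 2*a (r(a) = 3 - ((a**2 + 2*a) - 1) = 3 - (-1 + a**2 + 2*a) = 3 + (1 - a**2 - 2*a) = 4 - a**2 - 2*a)
V(t) = 2*t/(t + 4*t**2) (V(t) = (2*t)/(t + (2*t)*(2*t)) = (2*t)/(t + 4*t**2) = 2*t/(t + 4*t**2))
(r(-4) + V(I(4)))**2 = ((4 - 1*(-4)**2 - 2*(-4)) + 2/(1 + 4*3))**2 = ((4 - 1*16 + 8) + 2/(1 + 12))**2 = ((4 - 16 + 8) + 2/13)**2 = (-4 + 2*(1/13))**2 = (-4 + 2/13)**2 = (-50/13)**2 = 2500/169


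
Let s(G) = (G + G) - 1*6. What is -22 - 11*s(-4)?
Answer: 132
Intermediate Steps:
s(G) = -6 + 2*G (s(G) = 2*G - 6 = -6 + 2*G)
-22 - 11*s(-4) = -22 - 11*(-6 + 2*(-4)) = -22 - 11*(-6 - 8) = -22 - 11*(-14) = -22 + 154 = 132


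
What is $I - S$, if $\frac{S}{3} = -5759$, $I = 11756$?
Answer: $29033$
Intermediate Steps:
$S = -17277$ ($S = 3 \left(-5759\right) = -17277$)
$I - S = 11756 - -17277 = 11756 + 17277 = 29033$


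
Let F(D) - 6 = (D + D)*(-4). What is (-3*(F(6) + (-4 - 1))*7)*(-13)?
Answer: -12831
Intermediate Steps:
F(D) = 6 - 8*D (F(D) = 6 + (D + D)*(-4) = 6 + (2*D)*(-4) = 6 - 8*D)
(-3*(F(6) + (-4 - 1))*7)*(-13) = (-3*((6 - 8*6) + (-4 - 1))*7)*(-13) = (-3*((6 - 48) - 5)*7)*(-13) = (-3*(-42 - 5)*7)*(-13) = (-3*(-47)*7)*(-13) = (141*7)*(-13) = 987*(-13) = -12831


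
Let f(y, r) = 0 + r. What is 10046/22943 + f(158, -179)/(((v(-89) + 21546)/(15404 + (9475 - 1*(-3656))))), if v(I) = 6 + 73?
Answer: -23394041529/99228475 ≈ -235.76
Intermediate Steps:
v(I) = 79
f(y, r) = r
10046/22943 + f(158, -179)/(((v(-89) + 21546)/(15404 + (9475 - 1*(-3656))))) = 10046/22943 - 179*(15404 + (9475 - 1*(-3656)))/(79 + 21546) = 10046*(1/22943) - 179/(21625/(15404 + (9475 + 3656))) = 10046/22943 - 179/(21625/(15404 + 13131)) = 10046/22943 - 179/(21625/28535) = 10046/22943 - 179/(21625*(1/28535)) = 10046/22943 - 179/4325/5707 = 10046/22943 - 179*5707/4325 = 10046/22943 - 1021553/4325 = -23394041529/99228475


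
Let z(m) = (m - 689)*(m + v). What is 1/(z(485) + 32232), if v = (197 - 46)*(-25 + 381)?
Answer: -1/11032932 ≈ -9.0638e-8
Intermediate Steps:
v = 53756 (v = 151*356 = 53756)
z(m) = (-689 + m)*(53756 + m) (z(m) = (m - 689)*(m + 53756) = (-689 + m)*(53756 + m))
1/(z(485) + 32232) = 1/((-37037884 + 485² + 53067*485) + 32232) = 1/((-37037884 + 235225 + 25737495) + 32232) = 1/(-11065164 + 32232) = 1/(-11032932) = -1/11032932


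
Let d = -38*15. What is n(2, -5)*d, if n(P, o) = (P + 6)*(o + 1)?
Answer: 18240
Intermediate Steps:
n(P, o) = (1 + o)*(6 + P) (n(P, o) = (6 + P)*(1 + o) = (1 + o)*(6 + P))
d = -570
n(2, -5)*d = (6 + 2 + 6*(-5) + 2*(-5))*(-570) = (6 + 2 - 30 - 10)*(-570) = -32*(-570) = 18240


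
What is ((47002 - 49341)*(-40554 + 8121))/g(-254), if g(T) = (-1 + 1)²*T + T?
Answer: -75860787/254 ≈ -2.9866e+5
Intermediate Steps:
g(T) = T (g(T) = 0²*T + T = 0*T + T = 0 + T = T)
((47002 - 49341)*(-40554 + 8121))/g(-254) = ((47002 - 49341)*(-40554 + 8121))/(-254) = -2339*(-32433)*(-1/254) = 75860787*(-1/254) = -75860787/254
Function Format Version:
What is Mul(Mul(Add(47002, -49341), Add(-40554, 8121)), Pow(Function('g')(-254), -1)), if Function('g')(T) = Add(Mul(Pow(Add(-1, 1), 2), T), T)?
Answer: Rational(-75860787, 254) ≈ -2.9866e+5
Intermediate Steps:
Function('g')(T) = T (Function('g')(T) = Add(Mul(Pow(0, 2), T), T) = Add(Mul(0, T), T) = Add(0, T) = T)
Mul(Mul(Add(47002, -49341), Add(-40554, 8121)), Pow(Function('g')(-254), -1)) = Mul(Mul(Add(47002, -49341), Add(-40554, 8121)), Pow(-254, -1)) = Mul(Mul(-2339, -32433), Rational(-1, 254)) = Mul(75860787, Rational(-1, 254)) = Rational(-75860787, 254)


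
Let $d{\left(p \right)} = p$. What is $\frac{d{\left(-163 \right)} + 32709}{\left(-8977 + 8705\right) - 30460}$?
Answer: $- \frac{16273}{15366} \approx -1.059$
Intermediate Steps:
$\frac{d{\left(-163 \right)} + 32709}{\left(-8977 + 8705\right) - 30460} = \frac{-163 + 32709}{\left(-8977 + 8705\right) - 30460} = \frac{32546}{-272 - 30460} = \frac{32546}{-30732} = 32546 \left(- \frac{1}{30732}\right) = - \frac{16273}{15366}$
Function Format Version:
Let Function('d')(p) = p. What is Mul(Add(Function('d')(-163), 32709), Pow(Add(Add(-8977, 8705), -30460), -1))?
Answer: Rational(-16273, 15366) ≈ -1.0590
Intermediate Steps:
Mul(Add(Function('d')(-163), 32709), Pow(Add(Add(-8977, 8705), -30460), -1)) = Mul(Add(-163, 32709), Pow(Add(Add(-8977, 8705), -30460), -1)) = Mul(32546, Pow(Add(-272, -30460), -1)) = Mul(32546, Pow(-30732, -1)) = Mul(32546, Rational(-1, 30732)) = Rational(-16273, 15366)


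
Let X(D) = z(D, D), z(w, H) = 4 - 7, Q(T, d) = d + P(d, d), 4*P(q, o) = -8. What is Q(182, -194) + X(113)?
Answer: -199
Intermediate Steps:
P(q, o) = -2 (P(q, o) = (1/4)*(-8) = -2)
Q(T, d) = -2 + d (Q(T, d) = d - 2 = -2 + d)
z(w, H) = -3
X(D) = -3
Q(182, -194) + X(113) = (-2 - 194) - 3 = -196 - 3 = -199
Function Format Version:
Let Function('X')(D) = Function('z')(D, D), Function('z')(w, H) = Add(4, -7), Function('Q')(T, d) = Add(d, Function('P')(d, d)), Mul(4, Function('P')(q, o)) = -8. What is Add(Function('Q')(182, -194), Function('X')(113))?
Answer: -199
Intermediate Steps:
Function('P')(q, o) = -2 (Function('P')(q, o) = Mul(Rational(1, 4), -8) = -2)
Function('Q')(T, d) = Add(-2, d) (Function('Q')(T, d) = Add(d, -2) = Add(-2, d))
Function('z')(w, H) = -3
Function('X')(D) = -3
Add(Function('Q')(182, -194), Function('X')(113)) = Add(Add(-2, -194), -3) = Add(-196, -3) = -199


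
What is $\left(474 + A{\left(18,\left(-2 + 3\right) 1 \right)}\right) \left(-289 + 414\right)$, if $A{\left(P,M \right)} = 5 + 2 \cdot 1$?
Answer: $60125$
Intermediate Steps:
$A{\left(P,M \right)} = 7$ ($A{\left(P,M \right)} = 5 + 2 = 7$)
$\left(474 + A{\left(18,\left(-2 + 3\right) 1 \right)}\right) \left(-289 + 414\right) = \left(474 + 7\right) \left(-289 + 414\right) = 481 \cdot 125 = 60125$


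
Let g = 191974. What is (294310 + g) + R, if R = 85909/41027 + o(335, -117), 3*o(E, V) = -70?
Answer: 59849706841/123081 ≈ 4.8626e+5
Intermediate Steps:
o(E, V) = -70/3 (o(E, V) = (1/3)*(-70) = -70/3)
R = -2614163/123081 (R = 85909/41027 - 70/3 = -2614163/123081 ≈ -21.239)
(294310 + g) + R = (294310 + 191974) - 2614163/123081 = 486284 - 2614163/123081 = 59849706841/123081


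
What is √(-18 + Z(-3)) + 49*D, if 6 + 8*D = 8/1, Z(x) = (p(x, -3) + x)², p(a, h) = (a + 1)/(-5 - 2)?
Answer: 49/4 + I*√521/7 ≈ 12.25 + 3.2608*I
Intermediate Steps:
p(a, h) = -⅐ - a/7 (p(a, h) = (1 + a)/(-7) = (1 + a)*(-⅐) = -⅐ - a/7)
Z(x) = (-⅐ + 6*x/7)² (Z(x) = ((-⅐ - x/7) + x)² = (-⅐ + 6*x/7)²)
D = ¼ (D = -¾ + (8/1)/8 = -¾ + (8*1)/8 = -¾ + (⅛)*8 = -¾ + 1 = ¼ ≈ 0.25000)
√(-18 + Z(-3)) + 49*D = √(-18 + (-1 + 6*(-3))²/49) + 49*(¼) = √(-18 + (-1 - 18)²/49) + 49/4 = √(-18 + (1/49)*(-19)²) + 49/4 = √(-18 + (1/49)*361) + 49/4 = √(-18 + 361/49) + 49/4 = √(-521/49) + 49/4 = I*√521/7 + 49/4 = 49/4 + I*√521/7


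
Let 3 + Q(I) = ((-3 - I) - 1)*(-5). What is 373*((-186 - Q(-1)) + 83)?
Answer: -42895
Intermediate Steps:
Q(I) = 17 + 5*I (Q(I) = -3 + ((-3 - I) - 1)*(-5) = -3 + (-4 - I)*(-5) = -3 + (20 + 5*I) = 17 + 5*I)
373*((-186 - Q(-1)) + 83) = 373*((-186 - (17 + 5*(-1))) + 83) = 373*((-186 - (17 - 5)) + 83) = 373*((-186 - 1*12) + 83) = 373*((-186 - 12) + 83) = 373*(-198 + 83) = 373*(-115) = -42895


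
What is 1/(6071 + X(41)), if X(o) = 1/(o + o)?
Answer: 82/497823 ≈ 0.00016472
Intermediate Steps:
X(o) = 1/(2*o)
1/(6071 + X(41)) = 1/(6071 + (1/2)/41) = 1/(6071 + (1/2)*(1/41)) = 1/(6071 + 1/82) = 1/(497823/82) = 82/497823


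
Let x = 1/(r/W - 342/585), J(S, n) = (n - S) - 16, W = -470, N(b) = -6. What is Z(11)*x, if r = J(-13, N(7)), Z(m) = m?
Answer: -13442/691 ≈ -19.453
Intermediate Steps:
J(S, n) = -16 + n - S
r = -9 (r = -16 - 6 - 1*(-13) = -16 - 6 + 13 = -9)
x = -1222/691 (x = 1/(-9/(-470) - 342/585) = 1/(-9*(-1/470) - 342*1/585) = 1/(9/470 - 38/65) = 1/(-691/1222) = -1222/691 ≈ -1.7685)
Z(11)*x = 11*(-1222/691) = -13442/691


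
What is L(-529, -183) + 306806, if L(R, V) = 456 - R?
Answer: 307791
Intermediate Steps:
L(-529, -183) + 306806 = (456 - 1*(-529)) + 306806 = (456 + 529) + 306806 = 985 + 306806 = 307791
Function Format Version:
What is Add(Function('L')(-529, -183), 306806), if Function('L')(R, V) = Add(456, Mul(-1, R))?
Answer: 307791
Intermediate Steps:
Add(Function('L')(-529, -183), 306806) = Add(Add(456, Mul(-1, -529)), 306806) = Add(Add(456, 529), 306806) = Add(985, 306806) = 307791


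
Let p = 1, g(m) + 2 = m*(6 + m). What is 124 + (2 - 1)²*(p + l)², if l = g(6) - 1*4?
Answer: 4613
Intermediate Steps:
g(m) = -2 + m*(6 + m)
l = 66 (l = (-2 + 6² + 6*6) - 1*4 = (-2 + 36 + 36) - 4 = 70 - 4 = 66)
124 + (2 - 1)²*(p + l)² = 124 + (2 - 1)²*(1 + 66)² = 124 + 1²*67² = 124 + 1*4489 = 124 + 4489 = 4613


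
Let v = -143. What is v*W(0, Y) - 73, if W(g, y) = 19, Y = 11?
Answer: -2790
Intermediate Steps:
v*W(0, Y) - 73 = -143*19 - 73 = -2717 - 73 = -2790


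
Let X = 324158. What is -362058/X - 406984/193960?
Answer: -12634493072/3929605355 ≈ -3.2152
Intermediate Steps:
-362058/X - 406984/193960 = -362058/324158 - 406984/193960 = -362058*1/324158 - 406984*1/193960 = -181029/162079 - 50873/24245 = -12634493072/3929605355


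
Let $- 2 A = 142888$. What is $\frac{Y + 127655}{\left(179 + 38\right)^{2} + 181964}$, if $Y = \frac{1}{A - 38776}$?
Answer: $\frac{14070134099}{25246221660} \approx 0.55732$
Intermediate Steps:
$A = -71444$ ($A = \left(- \frac{1}{2}\right) 142888 = -71444$)
$Y = - \frac{1}{110220}$ ($Y = \frac{1}{-71444 - 38776} = \frac{1}{-110220} = - \frac{1}{110220} \approx -9.0728 \cdot 10^{-6}$)
$\frac{Y + 127655}{\left(179 + 38\right)^{2} + 181964} = \frac{- \frac{1}{110220} + 127655}{\left(179 + 38\right)^{2} + 181964} = \frac{14070134099}{110220 \left(217^{2} + 181964\right)} = \frac{14070134099}{110220 \left(47089 + 181964\right)} = \frac{14070134099}{110220 \cdot 229053} = \frac{14070134099}{110220} \cdot \frac{1}{229053} = \frac{14070134099}{25246221660}$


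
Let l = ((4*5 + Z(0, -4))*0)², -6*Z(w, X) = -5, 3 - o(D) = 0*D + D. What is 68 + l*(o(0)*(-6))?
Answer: 68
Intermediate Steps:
o(D) = 3 - D (o(D) = 3 - (0*D + D) = 3 - (0 + D) = 3 - D)
Z(w, X) = ⅚ (Z(w, X) = -⅙*(-5) = ⅚)
l = 0 (l = ((4*5 + ⅚)*0)² = ((20 + ⅚)*0)² = ((125/6)*0)² = 0² = 0)
68 + l*(o(0)*(-6)) = 68 + 0*((3 - 1*0)*(-6)) = 68 + 0*((3 + 0)*(-6)) = 68 + 0*(3*(-6)) = 68 + 0*(-18) = 68 + 0 = 68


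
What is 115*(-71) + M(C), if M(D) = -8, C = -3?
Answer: -8173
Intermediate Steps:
115*(-71) + M(C) = 115*(-71) - 8 = -8165 - 8 = -8173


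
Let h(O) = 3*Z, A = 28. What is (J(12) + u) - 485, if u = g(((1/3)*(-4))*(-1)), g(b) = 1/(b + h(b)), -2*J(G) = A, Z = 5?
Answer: -24448/49 ≈ -498.94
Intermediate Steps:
J(G) = -14 (J(G) = -1/2*28 = -14)
h(O) = 15 (h(O) = 3*5 = 15)
g(b) = 1/(15 + b) (g(b) = 1/(b + 15) = 1/(15 + b))
u = 3/49 (u = 1/(15 + ((1/3)*(-4))*(-1)) = 1/(15 - 4/3*(-1)) = 1/(15 + 4/3) = 1/(49/3) = 3/49 ≈ 0.061224)
(J(12) + u) - 485 = (-14 + 3/49) - 485 = -683/49 - 485 = -24448/49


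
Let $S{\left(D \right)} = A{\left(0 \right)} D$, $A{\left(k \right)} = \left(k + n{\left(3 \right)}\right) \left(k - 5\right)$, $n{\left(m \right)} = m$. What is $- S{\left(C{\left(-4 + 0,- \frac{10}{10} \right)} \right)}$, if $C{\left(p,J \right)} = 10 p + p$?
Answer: $-660$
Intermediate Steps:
$A{\left(k \right)} = \left(-5 + k\right) \left(3 + k\right)$ ($A{\left(k \right)} = \left(k + 3\right) \left(k - 5\right) = \left(3 + k\right) \left(-5 + k\right) = \left(-5 + k\right) \left(3 + k\right)$)
$C{\left(p,J \right)} = 11 p$
$S{\left(D \right)} = - 15 D$ ($S{\left(D \right)} = \left(-15 + 0^{2} - 0\right) D = \left(-15 + 0 + 0\right) D = - 15 D$)
$- S{\left(C{\left(-4 + 0,- \frac{10}{10} \right)} \right)} = - \left(-15\right) 11 \left(-4 + 0\right) = - \left(-15\right) 11 \left(-4\right) = - \left(-15\right) \left(-44\right) = \left(-1\right) 660 = -660$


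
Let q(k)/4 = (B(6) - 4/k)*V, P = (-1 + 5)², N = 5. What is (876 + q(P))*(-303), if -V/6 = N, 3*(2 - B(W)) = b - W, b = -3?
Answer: -92718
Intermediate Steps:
B(W) = 3 + W/3 (B(W) = 2 - (-3 - W)/3 = 2 + (1 + W/3) = 3 + W/3)
V = -30 (V = -6*5 = -30)
P = 16 (P = 4² = 16)
q(k) = -600 + 480/k (q(k) = 4*(((3 + (⅓)*6) - 4/k)*(-30)) = 4*(((3 + 2) - 4/k)*(-30)) = 4*((5 - 4/k)*(-30)) = 4*(-150 + 120/k) = -600 + 480/k)
(876 + q(P))*(-303) = (876 + (-600 + 480/16))*(-303) = (876 + (-600 + 480*(1/16)))*(-303) = (876 + (-600 + 30))*(-303) = (876 - 570)*(-303) = 306*(-303) = -92718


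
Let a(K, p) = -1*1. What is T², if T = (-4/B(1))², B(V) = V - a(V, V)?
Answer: 16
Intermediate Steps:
a(K, p) = -1
B(V) = 1 + V (B(V) = V - 1*(-1) = V + 1 = 1 + V)
T = 4 (T = (-4/(1 + 1))² = (-4/2)² = (-4*½)² = (-2)² = 4)
T² = 4² = 16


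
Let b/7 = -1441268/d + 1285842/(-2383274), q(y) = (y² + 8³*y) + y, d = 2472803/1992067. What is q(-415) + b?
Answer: -24069035877842000115/2946683548511 ≈ -8.1682e+6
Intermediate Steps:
d = 2472803/1992067 (d = 2472803*(1/1992067) = 2472803/1992067 ≈ 1.2413)
q(y) = y² + 513*y (q(y) = (y² + 512*y) + y = y² + 513*y)
b = -23949194257924057745/2946683548511 (b = 7*(-1441268/2472803/1992067 + 1285842/(-2383274)) = 7*(-1441268*1992067/2472803 + 1285842*(-1/2383274)) = 7*(-2871102420956/2472803 - 642921/1191637) = 7*(-3421313465417722535/2946683548511) = -23949194257924057745/2946683548511 ≈ -8.1275e+6)
q(-415) + b = -415*(513 - 415) - 23949194257924057745/2946683548511 = -415*98 - 23949194257924057745/2946683548511 = -40670 - 23949194257924057745/2946683548511 = -24069035877842000115/2946683548511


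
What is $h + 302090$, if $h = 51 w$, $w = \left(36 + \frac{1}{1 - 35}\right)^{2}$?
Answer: $\frac{25029307}{68} \approx 3.6808 \cdot 10^{5}$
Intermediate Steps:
$w = \frac{1495729}{1156}$ ($w = \left(36 + \frac{1}{-34}\right)^{2} = \left(36 - \frac{1}{34}\right)^{2} = \left(\frac{1223}{34}\right)^{2} = \frac{1495729}{1156} \approx 1293.9$)
$h = \frac{4487187}{68}$ ($h = 51 \cdot \frac{1495729}{1156} = \frac{4487187}{68} \approx 65988.0$)
$h + 302090 = \frac{4487187}{68} + 302090 = \frac{25029307}{68}$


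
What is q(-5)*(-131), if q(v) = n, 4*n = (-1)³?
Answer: 131/4 ≈ 32.750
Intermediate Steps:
n = -¼ (n = (¼)*(-1)³ = (¼)*(-1) = -¼ ≈ -0.25000)
q(v) = -¼
q(-5)*(-131) = -¼*(-131) = 131/4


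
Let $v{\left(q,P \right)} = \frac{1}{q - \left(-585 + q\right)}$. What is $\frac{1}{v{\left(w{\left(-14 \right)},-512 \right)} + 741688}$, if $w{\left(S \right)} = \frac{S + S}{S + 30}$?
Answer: $\frac{585}{433887481} \approx 1.3483 \cdot 10^{-6}$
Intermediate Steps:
$w{\left(S \right)} = \frac{2 S}{30 + S}$
$v{\left(q,P \right)} = \frac{1}{585}$
$\frac{1}{v{\left(w{\left(-14 \right)},-512 \right)} + 741688} = \frac{1}{\frac{1}{585} + 741688} = \frac{1}{\frac{433887481}{585}} = \frac{585}{433887481}$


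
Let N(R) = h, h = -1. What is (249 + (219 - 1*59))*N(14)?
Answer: -409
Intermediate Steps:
N(R) = -1
(249 + (219 - 1*59))*N(14) = (249 + (219 - 1*59))*(-1) = (249 + (219 - 59))*(-1) = (249 + 160)*(-1) = 409*(-1) = -409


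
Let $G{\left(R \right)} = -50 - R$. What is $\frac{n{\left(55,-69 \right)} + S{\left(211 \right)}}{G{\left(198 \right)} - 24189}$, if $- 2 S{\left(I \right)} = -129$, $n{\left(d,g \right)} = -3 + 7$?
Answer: $- \frac{137}{48874} \approx -0.0028031$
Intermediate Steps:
$n{\left(d,g \right)} = 4$
$S{\left(I \right)} = \frac{129}{2}$ ($S{\left(I \right)} = \left(- \frac{1}{2}\right) \left(-129\right) = \frac{129}{2}$)
$\frac{n{\left(55,-69 \right)} + S{\left(211 \right)}}{G{\left(198 \right)} - 24189} = \frac{4 + \frac{129}{2}}{\left(-50 - 198\right) - 24189} = \frac{137}{2 \left(\left(-50 - 198\right) - 24189\right)} = \frac{137}{2 \left(-248 - 24189\right)} = \frac{137}{2 \left(-24437\right)} = \frac{137}{2} \left(- \frac{1}{24437}\right) = - \frac{137}{48874}$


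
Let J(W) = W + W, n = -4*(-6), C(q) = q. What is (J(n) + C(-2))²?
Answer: 2116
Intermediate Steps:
n = 24
J(W) = 2*W
(J(n) + C(-2))² = (2*24 - 2)² = (48 - 2)² = 46² = 2116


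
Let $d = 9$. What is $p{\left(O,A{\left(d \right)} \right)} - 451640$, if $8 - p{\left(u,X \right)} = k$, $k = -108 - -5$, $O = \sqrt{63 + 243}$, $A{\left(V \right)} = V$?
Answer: $-451529$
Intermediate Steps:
$O = 3 \sqrt{34}$ ($O = \sqrt{306} = 3 \sqrt{34} \approx 17.493$)
$k = -103$ ($k = -108 + 5 = -103$)
$p{\left(u,X \right)} = 111$ ($p{\left(u,X \right)} = 8 - -103 = 8 + 103 = 111$)
$p{\left(O,A{\left(d \right)} \right)} - 451640 = 111 - 451640 = -451529$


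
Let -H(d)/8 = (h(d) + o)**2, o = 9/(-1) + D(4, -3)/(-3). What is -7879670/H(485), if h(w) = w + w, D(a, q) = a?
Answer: 35458515/33154564 ≈ 1.0695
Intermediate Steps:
h(w) = 2*w
o = -31/3 (o = 9/(-1) + 4/(-3) = 9*(-1) + 4*(-1/3) = -9 - 4/3 = -31/3 ≈ -10.333)
H(d) = -8*(-31/3 + 2*d)**2 (H(d) = -8*(2*d - 31/3)**2 = -8*(-31/3 + 2*d)**2)
-7879670/H(485) = -7879670*(-9/(8*(-31 + 6*485)**2)) = -7879670*(-9/(8*(-31 + 2910)**2)) = -7879670/((-8/9*2879**2)) = -7879670/((-8/9*8288641)) = -7879670/(-66309128/9) = -7879670*(-9/66309128) = 35458515/33154564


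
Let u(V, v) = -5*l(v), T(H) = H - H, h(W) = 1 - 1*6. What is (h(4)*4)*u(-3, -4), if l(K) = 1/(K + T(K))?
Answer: -25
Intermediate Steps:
h(W) = -5 (h(W) = 1 - 6 = -5)
T(H) = 0
l(K) = 1/K (l(K) = 1/(K + 0) = 1/K)
u(V, v) = -5/v
(h(4)*4)*u(-3, -4) = (-5*4)*(-5/(-4)) = -(-100)*(-1)/4 = -20*5/4 = -25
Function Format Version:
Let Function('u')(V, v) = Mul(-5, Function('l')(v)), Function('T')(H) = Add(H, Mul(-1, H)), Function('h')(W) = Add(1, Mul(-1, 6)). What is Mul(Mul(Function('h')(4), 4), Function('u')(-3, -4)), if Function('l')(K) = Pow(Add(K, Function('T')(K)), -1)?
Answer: -25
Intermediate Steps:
Function('h')(W) = -5 (Function('h')(W) = Add(1, -6) = -5)
Function('T')(H) = 0
Function('l')(K) = Pow(K, -1) (Function('l')(K) = Pow(Add(K, 0), -1) = Pow(K, -1))
Function('u')(V, v) = Mul(-5, Pow(v, -1))
Mul(Mul(Function('h')(4), 4), Function('u')(-3, -4)) = Mul(Mul(-5, 4), Mul(-5, Pow(-4, -1))) = Mul(-20, Mul(-5, Rational(-1, 4))) = Mul(-20, Rational(5, 4)) = -25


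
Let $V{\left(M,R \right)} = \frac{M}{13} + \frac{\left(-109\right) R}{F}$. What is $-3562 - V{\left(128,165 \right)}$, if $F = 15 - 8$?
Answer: $- \frac{91233}{91} \approx -1002.6$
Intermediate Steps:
$F = 7$
$V{\left(M,R \right)} = - \frac{109 R}{7} + \frac{M}{13}$ ($V{\left(M,R \right)} = \frac{M}{13} + \frac{\left(-109\right) R}{7} = M \frac{1}{13} + - 109 R \frac{1}{7} = \frac{M}{13} - \frac{109 R}{7} = - \frac{109 R}{7} + \frac{M}{13}$)
$-3562 - V{\left(128,165 \right)} = -3562 - \left(\left(- \frac{109}{7}\right) 165 + \frac{1}{13} \cdot 128\right) = -3562 - \left(- \frac{17985}{7} + \frac{128}{13}\right) = -3562 - - \frac{232909}{91} = -3562 + \frac{232909}{91} = - \frac{91233}{91}$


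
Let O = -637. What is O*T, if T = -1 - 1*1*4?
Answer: 3185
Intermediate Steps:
T = -5 (T = -1 - 1*4 = -1 - 4 = -5)
O*T = -637*(-5) = 3185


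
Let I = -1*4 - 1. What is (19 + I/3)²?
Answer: 2704/9 ≈ 300.44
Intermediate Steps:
I = -5 (I = -4 - 1 = -5)
(19 + I/3)² = (19 - 5/3)² = (52/3)² = 2704/9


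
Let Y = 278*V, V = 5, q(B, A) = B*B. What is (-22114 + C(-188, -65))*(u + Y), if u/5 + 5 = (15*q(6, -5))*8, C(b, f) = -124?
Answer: -510695670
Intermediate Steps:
q(B, A) = B²
Y = 1390 (Y = 278*5 = 1390)
u = 21575 (u = -25 + 5*((15*6²)*8) = -25 + 5*((15*36)*8) = -25 + 5*(540*8) = -25 + 5*4320 = -25 + 21600 = 21575)
(-22114 + C(-188, -65))*(u + Y) = (-22114 - 124)*(21575 + 1390) = -22238*22965 = -510695670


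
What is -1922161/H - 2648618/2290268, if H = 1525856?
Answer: -2110918374039/873654792352 ≈ -2.4162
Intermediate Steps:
-1922161/H - 2648618/2290268 = -1922161/1525856 - 2648618/2290268 = -1922161*1/1525856 - 2648618*1/2290268 = -1922161/1525856 - 1324309/1145134 = -2110918374039/873654792352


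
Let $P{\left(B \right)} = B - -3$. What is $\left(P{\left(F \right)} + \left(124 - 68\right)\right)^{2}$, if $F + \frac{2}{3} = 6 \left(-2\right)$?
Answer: $\frac{19321}{9} \approx 2146.8$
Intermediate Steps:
$F = - \frac{38}{3}$ ($F = - \frac{2}{3} + 6 \left(-2\right) = - \frac{2}{3} - 12 = - \frac{38}{3} \approx -12.667$)
$P{\left(B \right)} = 3 + B$ ($P{\left(B \right)} = B + 3 = 3 + B$)
$\left(P{\left(F \right)} + \left(124 - 68\right)\right)^{2} = \left(\left(3 - \frac{38}{3}\right) + \left(124 - 68\right)\right)^{2} = \left(- \frac{29}{3} + 56\right)^{2} = \left(\frac{139}{3}\right)^{2} = \frac{19321}{9}$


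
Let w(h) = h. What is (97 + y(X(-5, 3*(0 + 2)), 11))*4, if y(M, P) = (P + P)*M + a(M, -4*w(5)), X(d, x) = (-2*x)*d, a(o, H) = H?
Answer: 5588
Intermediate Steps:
X(d, x) = -2*d*x
y(M, P) = -20 + 2*M*P (y(M, P) = (P + P)*M - 4*5 = (2*P)*M - 20 = 2*M*P - 20 = -20 + 2*M*P)
(97 + y(X(-5, 3*(0 + 2)), 11))*4 = (97 + (-20 + 2*(-2*(-5)*3*(0 + 2))*11))*4 = (97 + (-20 + 2*(-2*(-5)*3*2)*11))*4 = (97 + (-20 + 2*(-2*(-5)*6)*11))*4 = (97 + (-20 + 2*60*11))*4 = (97 + (-20 + 1320))*4 = (97 + 1300)*4 = 1397*4 = 5588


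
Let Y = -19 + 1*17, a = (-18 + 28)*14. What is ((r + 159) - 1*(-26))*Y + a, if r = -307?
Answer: 384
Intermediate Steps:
a = 140 (a = 10*14 = 140)
Y = -2 (Y = -19 + 17 = -2)
((r + 159) - 1*(-26))*Y + a = ((-307 + 159) - 1*(-26))*(-2) + 140 = (-148 + 26)*(-2) + 140 = -122*(-2) + 140 = 244 + 140 = 384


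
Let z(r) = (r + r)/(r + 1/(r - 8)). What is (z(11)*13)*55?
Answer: 23595/17 ≈ 1387.9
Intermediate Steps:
z(r) = 2*r/(r + 1/(-8 + r)) (z(r) = (2*r)/(r + 1/(-8 + r)) = 2*r/(r + 1/(-8 + r)))
(z(11)*13)*55 = ((2*11*(-8 + 11)/(1 + 11**2 - 8*11))*13)*55 = ((2*11*3/(1 + 121 - 88))*13)*55 = ((2*11*3/34)*13)*55 = ((2*11*(1/34)*3)*13)*55 = ((33/17)*13)*55 = (429/17)*55 = 23595/17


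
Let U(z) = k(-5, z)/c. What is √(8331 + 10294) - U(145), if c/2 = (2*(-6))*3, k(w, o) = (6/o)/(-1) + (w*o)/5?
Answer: -21031/10440 + 5*√745 ≈ 134.46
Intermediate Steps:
k(w, o) = -6/o + o*w/5 (k(w, o) = (6/o)*(-1) + (o*w)*(⅕) = -6/o + o*w/5)
c = -72 (c = 2*((2*(-6))*3) = 2*(-12*3) = 2*(-36) = -72)
U(z) = 1/(12*z) + z/72 (U(z) = (-6/z + (⅕)*z*(-5))/(-72) = (-6/z - z)*(-1/72) = (-z - 6/z)*(-1/72) = 1/(12*z) + z/72)
√(8331 + 10294) - U(145) = √(8331 + 10294) - (6 + 145²)/(72*145) = √18625 - (6 + 21025)/(72*145) = 5*√745 - 21031/(72*145) = 5*√745 - 1*21031/10440 = 5*√745 - 21031/10440 = -21031/10440 + 5*√745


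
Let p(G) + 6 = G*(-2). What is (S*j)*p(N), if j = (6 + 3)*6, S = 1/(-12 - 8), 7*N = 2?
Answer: 621/35 ≈ 17.743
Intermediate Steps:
N = 2/7 (N = (1/7)*2 = 2/7 ≈ 0.28571)
S = -1/20 (S = 1/(-20) = -1/20 ≈ -0.050000)
j = 54 (j = 9*6 = 54)
p(G) = -6 - 2*G (p(G) = -6 + G*(-2) = -6 - 2*G)
(S*j)*p(N) = (-1/20*54)*(-6 - 2*2/7) = -27*(-6 - 4/7)/10 = -27/10*(-46/7) = 621/35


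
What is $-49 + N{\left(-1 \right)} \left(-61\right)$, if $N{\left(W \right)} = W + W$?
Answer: $73$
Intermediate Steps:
$N{\left(W \right)} = 2 W$
$-49 + N{\left(-1 \right)} \left(-61\right) = -49 + 2 \left(-1\right) \left(-61\right) = -49 - -122 = -49 + 122 = 73$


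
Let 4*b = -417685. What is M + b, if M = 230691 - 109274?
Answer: 67983/4 ≈ 16996.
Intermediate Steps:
b = -417685/4 (b = (¼)*(-417685) = -417685/4 ≈ -1.0442e+5)
M = 121417
M + b = 121417 - 417685/4 = 67983/4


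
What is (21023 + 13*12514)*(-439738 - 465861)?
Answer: -166363064295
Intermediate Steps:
(21023 + 13*12514)*(-439738 - 465861) = (21023 + 162682)*(-905599) = 183705*(-905599) = -166363064295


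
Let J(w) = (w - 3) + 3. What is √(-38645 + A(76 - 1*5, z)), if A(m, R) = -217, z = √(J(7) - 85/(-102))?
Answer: 3*I*√4318 ≈ 197.13*I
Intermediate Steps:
J(w) = w (J(w) = (-3 + w) + 3 = w)
z = √282/6 (z = √(7 - 85/(-102)) = √(7 - 85*(-1/102)) = √(7 + ⅚) = √(47/6) = √282/6 ≈ 2.7988)
√(-38645 + A(76 - 1*5, z)) = √(-38645 - 217) = √(-38862) = 3*I*√4318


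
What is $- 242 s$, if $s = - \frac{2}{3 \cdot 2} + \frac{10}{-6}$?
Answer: $484$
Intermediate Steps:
$s = -2$ ($s = - \frac{2}{6} + 10 \left(- \frac{1}{6}\right) = \left(-2\right) \frac{1}{6} - \frac{5}{3} = - \frac{1}{3} - \frac{5}{3} = -2$)
$- 242 s = \left(-242\right) \left(-2\right) = 484$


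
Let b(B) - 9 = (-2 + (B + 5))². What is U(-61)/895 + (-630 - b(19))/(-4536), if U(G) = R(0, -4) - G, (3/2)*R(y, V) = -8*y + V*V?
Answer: 266033/811944 ≈ 0.32765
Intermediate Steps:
b(B) = 9 + (3 + B)² (b(B) = 9 + (-2 + (B + 5))² = 9 + (-2 + (5 + B))² = 9 + (3 + B)²)
R(y, V) = -16*y/3 + 2*V²/3 (R(y, V) = 2*(-8*y + V*V)/3 = 2*(-8*y + V²)/3 = 2*(V² - 8*y)/3 = -16*y/3 + 2*V²/3)
U(G) = 32/3 - G (U(G) = (-16/3*0 + (⅔)*(-4)²) - G = (0 + (⅔)*16) - G = (0 + 32/3) - G = 32/3 - G)
U(-61)/895 + (-630 - b(19))/(-4536) = (32/3 - 1*(-61))/895 + (-630 - (9 + (3 + 19)²))/(-4536) = (32/3 + 61)*(1/895) + (-630 - (9 + 22²))*(-1/4536) = (215/3)*(1/895) + (-630 - (9 + 484))*(-1/4536) = 43/537 + (-630 - 1*493)*(-1/4536) = 43/537 + (-630 - 493)*(-1/4536) = 43/537 - 1123*(-1/4536) = 43/537 + 1123/4536 = 266033/811944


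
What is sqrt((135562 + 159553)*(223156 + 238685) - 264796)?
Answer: sqrt(136295941919) ≈ 3.6918e+5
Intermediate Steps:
sqrt((135562 + 159553)*(223156 + 238685) - 264796) = sqrt(295115*461841 - 264796) = sqrt(136296206715 - 264796) = sqrt(136295941919)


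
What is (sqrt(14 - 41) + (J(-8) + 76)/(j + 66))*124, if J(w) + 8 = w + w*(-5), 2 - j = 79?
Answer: -12400/11 + 372*I*sqrt(3) ≈ -1127.3 + 644.32*I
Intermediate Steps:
j = -77 (j = 2 - 1*79 = 2 - 79 = -77)
J(w) = -8 - 4*w (J(w) = -8 + (w + w*(-5)) = -8 + (w - 5*w) = -8 - 4*w)
(sqrt(14 - 41) + (J(-8) + 76)/(j + 66))*124 = (sqrt(14 - 41) + ((-8 - 4*(-8)) + 76)/(-77 + 66))*124 = (sqrt(-27) + ((-8 + 32) + 76)/(-11))*124 = (3*I*sqrt(3) + (24 + 76)*(-1/11))*124 = (3*I*sqrt(3) + 100*(-1/11))*124 = (3*I*sqrt(3) - 100/11)*124 = (-100/11 + 3*I*sqrt(3))*124 = -12400/11 + 372*I*sqrt(3)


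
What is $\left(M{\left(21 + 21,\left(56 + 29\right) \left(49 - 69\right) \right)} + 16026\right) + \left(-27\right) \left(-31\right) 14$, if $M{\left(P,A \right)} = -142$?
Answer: $27602$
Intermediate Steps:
$\left(M{\left(21 + 21,\left(56 + 29\right) \left(49 - 69\right) \right)} + 16026\right) + \left(-27\right) \left(-31\right) 14 = \left(-142 + 16026\right) + \left(-27\right) \left(-31\right) 14 = 15884 + 837 \cdot 14 = 15884 + 11718 = 27602$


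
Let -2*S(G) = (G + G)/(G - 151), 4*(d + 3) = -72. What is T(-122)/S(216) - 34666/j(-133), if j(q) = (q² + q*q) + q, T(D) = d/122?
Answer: -288469669/309592080 ≈ -0.93177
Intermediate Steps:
d = -21 (d = -3 + (¼)*(-72) = -3 - 18 = -21)
T(D) = -21/122
j(q) = q + 2*q² (j(q) = (q² + q²) + q = 2*q² + q = q + 2*q²)
S(G) = -G/(-151 + G) (S(G) = -(G + G)/(2*(G - 151)) = -2*G/(2*(-151 + G)) = -G/(-151 + G))
T(-122)/S(216) - 34666/j(-133) = -21/(122*((-1*216/(-151 + 216)))) - 34666*(-1/(133*(1 + 2*(-133)))) = -21/(122*((-1*216/65))) - 34666*(-1/(133*(1 - 266))) = -21/(122*((-1*216*1/65))) - 34666/((-133*(-265))) = -21/(122*(-216/65)) - 34666/35245 = -21/122*(-65/216) - 34666*1/35245 = 455/8784 - 34666/35245 = -288469669/309592080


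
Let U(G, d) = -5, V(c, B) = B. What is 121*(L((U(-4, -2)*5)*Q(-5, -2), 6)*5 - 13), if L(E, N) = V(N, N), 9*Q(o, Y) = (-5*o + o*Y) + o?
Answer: 2057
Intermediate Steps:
Q(o, Y) = -4*o/9 + Y*o/9 (Q(o, Y) = ((-5*o + o*Y) + o)/9 = ((-5*o + Y*o) + o)/9 = (-4*o + Y*o)/9 = -4*o/9 + Y*o/9)
L(E, N) = N
121*(L((U(-4, -2)*5)*Q(-5, -2), 6)*5 - 13) = 121*(6*5 - 13) = 121*(30 - 13) = 121*17 = 2057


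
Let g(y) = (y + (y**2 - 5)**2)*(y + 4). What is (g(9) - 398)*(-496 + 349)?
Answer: -10996629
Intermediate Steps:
g(y) = (4 + y)*(y + (-5 + y**2)**2) (g(y) = (y + (-5 + y**2)**2)*(4 + y) = (4 + y)*(y + (-5 + y**2)**2))
(g(9) - 398)*(-496 + 349) = ((9**2 + 4*9 + 4*(-5 + 9**2)**2 + 9*(-5 + 9**2)**2) - 398)*(-496 + 349) = ((81 + 36 + 4*(-5 + 81)**2 + 9*(-5 + 81)**2) - 398)*(-147) = ((81 + 36 + 4*76**2 + 9*76**2) - 398)*(-147) = ((81 + 36 + 4*5776 + 9*5776) - 398)*(-147) = ((81 + 36 + 23104 + 51984) - 398)*(-147) = (75205 - 398)*(-147) = 74807*(-147) = -10996629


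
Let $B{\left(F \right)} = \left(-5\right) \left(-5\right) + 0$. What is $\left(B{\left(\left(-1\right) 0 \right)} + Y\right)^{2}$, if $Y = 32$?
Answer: $3249$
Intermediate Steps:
$B{\left(F \right)} = 25$ ($B{\left(F \right)} = 25 + 0 = 25$)
$\left(B{\left(\left(-1\right) 0 \right)} + Y\right)^{2} = \left(25 + 32\right)^{2} = 57^{2} = 3249$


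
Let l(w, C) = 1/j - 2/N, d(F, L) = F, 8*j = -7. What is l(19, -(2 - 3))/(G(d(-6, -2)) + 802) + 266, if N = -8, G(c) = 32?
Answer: 6211607/23352 ≈ 266.00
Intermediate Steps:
j = -7/8 (j = (⅛)*(-7) = -7/8 ≈ -0.87500)
l(w, C) = -25/28 (l(w, C) = 1/(-7/8) - 2/(-8) = 1*(-8/7) - 2*(-⅛) = -8/7 + ¼ = -25/28)
l(19, -(2 - 3))/(G(d(-6, -2)) + 802) + 266 = -25/28/(32 + 802) + 266 = -25/28/834 + 266 = (1/834)*(-25/28) + 266 = -25/23352 + 266 = 6211607/23352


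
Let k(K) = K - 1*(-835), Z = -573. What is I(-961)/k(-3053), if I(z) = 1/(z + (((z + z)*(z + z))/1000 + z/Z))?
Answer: -71625/434455777097 ≈ -1.6486e-7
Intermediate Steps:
k(K) = 835 + K (k(K) = K + 835 = 835 + K)
I(z) = 1/(z²/250 + 572*z/573) (I(z) = 1/(z + (((z + z)*(z + z))/1000 + z/(-573))) = 1/(z + (((2*z)*(2*z))*(1/1000) + z*(-1/573))) = 1/(z + ((4*z²)*(1/1000) - z/573)) = 1/(z + (z²/250 - z/573)) = 1/(z + (-z/573 + z²/250)) = 1/(z²/250 + 572*z/573))
I(-961)/k(-3053) = (143250/(-961*(143000 + 573*(-961))))/(835 - 3053) = (143250*(-1/961)/(143000 - 550653))/(-2218) = (143250*(-1/961)/(-407653))*(-1/2218) = (143250*(-1/961)*(-1/407653))*(-1/2218) = (143250/391754533)*(-1/2218) = -71625/434455777097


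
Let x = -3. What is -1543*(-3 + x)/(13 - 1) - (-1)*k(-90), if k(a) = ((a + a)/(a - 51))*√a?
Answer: 1543/2 + 180*I*√10/47 ≈ 771.5 + 12.111*I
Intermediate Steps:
k(a) = 2*a^(3/2)/(-51 + a) (k(a) = ((2*a)/(-51 + a))*√a = (2*a/(-51 + a))*√a = 2*a^(3/2)/(-51 + a))
-1543*(-3 + x)/(13 - 1) - (-1)*k(-90) = -1543*(-3 - 3)/(13 - 1) - (-1)*2*(-90)^(3/2)/(-51 - 90) = -(-9258)/12 - (-1)*2*(-270*I*√10)/(-141) = -(-9258)/12 - (-1)*2*(-270*I*√10)*(-1/141) = -1543*(-½) - (-1)*180*I*√10/47 = 1543/2 - (-180)*I*√10/47 = 1543/2 + 180*I*√10/47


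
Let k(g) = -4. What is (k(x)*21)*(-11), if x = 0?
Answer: 924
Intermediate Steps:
(k(x)*21)*(-11) = -4*21*(-11) = -84*(-11) = 924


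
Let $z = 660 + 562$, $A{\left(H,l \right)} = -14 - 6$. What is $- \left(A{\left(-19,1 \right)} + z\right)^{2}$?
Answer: $-1444804$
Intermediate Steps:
$A{\left(H,l \right)} = -20$ ($A{\left(H,l \right)} = -14 - 6 = -20$)
$z = 1222$
$- \left(A{\left(-19,1 \right)} + z\right)^{2} = - \left(-20 + 1222\right)^{2} = - 1202^{2} = \left(-1\right) 1444804 = -1444804$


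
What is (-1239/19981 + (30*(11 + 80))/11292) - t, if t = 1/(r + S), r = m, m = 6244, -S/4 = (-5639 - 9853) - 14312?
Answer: 424008208489/2358914100660 ≈ 0.17975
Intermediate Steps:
S = 119216 (S = -4*((-5639 - 9853) - 14312) = -4*(-15492 - 14312) = -4*(-29804) = 119216)
r = 6244
t = 1/125460 (t = 1/(6244 + 119216) = 1/125460 ≈ 7.9707e-6)
(-1239/19981 + (30*(11 + 80))/11292) - t = (-1239/19981 + (30*(11 + 80))/11292) - 1*1/125460 = (-1239*1/19981 + (30*91)*(1/11292)) - 1/125460 = (-1239/19981 + 2730*(1/11292)) - 1/125460 = (-1239/19981 + 455/1882) - 1/125460 = 6759557/37604242 - 1/125460 = 424008208489/2358914100660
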